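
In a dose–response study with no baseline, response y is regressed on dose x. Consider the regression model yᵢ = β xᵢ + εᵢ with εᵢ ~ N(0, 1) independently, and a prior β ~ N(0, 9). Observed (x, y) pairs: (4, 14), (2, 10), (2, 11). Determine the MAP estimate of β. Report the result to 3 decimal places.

log p(β | y) = −Σ(yᵢ − βxᵢ)²/(2·1) − β²/(2·9) + const.
Setting the derivative to zero: Σxᵢ(yᵢ − βxᵢ)/1 − β/9 = 0, so β = Σxᵢyᵢ / (Σxᵢ² + σ²/τ²).
Σxᵢyᵢ = 4·14 + 2·10 + 2·11 = 98; Σxᵢ² = 24; σ²/τ² = 1/9.
β̂_MAP = 98 / (24 + 1/9) = 98/(217/9) = 126/31 ≈ 4.065.

β̂_MAP = 4.065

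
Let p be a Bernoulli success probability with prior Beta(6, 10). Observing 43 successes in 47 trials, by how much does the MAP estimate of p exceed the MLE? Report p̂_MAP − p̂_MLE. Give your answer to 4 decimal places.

Posterior is Beta(49, 14); MAP = (49−1)/(63−2) = 48/61 ≈ 0.78689.
MLE ignores the prior: p̂_MLE = k/n = 43/47 ≈ 0.91489.
Difference = 48/61 − 43/47 = -367/2867 ≈ -0.1280.

MAP − MLE = -0.1280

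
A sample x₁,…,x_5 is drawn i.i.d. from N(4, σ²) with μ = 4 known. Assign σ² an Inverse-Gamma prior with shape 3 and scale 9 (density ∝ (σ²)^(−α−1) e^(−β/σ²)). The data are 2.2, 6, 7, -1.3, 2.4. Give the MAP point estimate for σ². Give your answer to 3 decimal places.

Sum of squared deviations about the known mean: SS = (2.2−4)² + (6−4)² + (7−4)² + (-1.3−4)² + (2.4−4)² = 46.89.
The Normal likelihood contributes (σ²)^(−n/2) exp(−SS/(2σ²)), so the posterior is Inverse-Gamma(α + n/2, β + SS/2) = Inverse-Gamma(5.5, 32.445).
The mode of Inverse-Gamma(a, b) is b/(a+1) = 32.445/6.5 ≈ 4.992.

σ̂²_MAP = 4.992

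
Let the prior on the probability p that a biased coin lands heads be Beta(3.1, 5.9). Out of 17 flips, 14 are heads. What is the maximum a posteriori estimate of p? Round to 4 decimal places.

p̂_MAP = 0.6708

Prior: Beta(3.1, 5.9).
Data: 14 successes in 17 trials. The binomial likelihood contributes p^14(1−p)^3, so the posterior is Beta(3.1+14, 5.9+3) = Beta(17.1, 8.9).
For Beta(a, b) with a, b > 1 the mode is (a−1)/(a+b−2) = 16.1/24 ≈ 0.6708.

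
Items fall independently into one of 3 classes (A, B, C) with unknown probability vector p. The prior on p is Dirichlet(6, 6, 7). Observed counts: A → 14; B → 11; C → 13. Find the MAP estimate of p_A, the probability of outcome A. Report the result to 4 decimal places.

MAP estimate of p_A = 0.3519

The posterior is Dirichlet(αᵢ + nᵢ) = Dirichlet(20, 17, 20).
For a Dirichlet(a₁,…,a_K) with all aᵢ > 1, the mode has j-th component (aⱼ − 1)/(Σaᵢ − K).
Here Σaᵢ = 57 and K = 3, so p_A = (20 − 1)/(57 − 3) = 19/54 ≈ 0.3519.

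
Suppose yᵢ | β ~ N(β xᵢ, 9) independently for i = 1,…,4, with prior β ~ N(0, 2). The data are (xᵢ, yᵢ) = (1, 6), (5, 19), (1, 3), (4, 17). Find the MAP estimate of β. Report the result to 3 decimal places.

log p(β | y) = −Σ(yᵢ − βxᵢ)²/(2·9) − β²/(2·2) + const.
Setting the derivative to zero: Σxᵢ(yᵢ − βxᵢ)/9 − β/2 = 0, so β = Σxᵢyᵢ / (Σxᵢ² + σ²/τ²).
Σxᵢyᵢ = 1·6 + 5·19 + 1·3 + 4·17 = 172; Σxᵢ² = 43; σ²/τ² = 4.5.
β̂_MAP = 172 / (43 + 4.5) = 172/47.5 ≈ 3.621.

β̂_MAP = 3.621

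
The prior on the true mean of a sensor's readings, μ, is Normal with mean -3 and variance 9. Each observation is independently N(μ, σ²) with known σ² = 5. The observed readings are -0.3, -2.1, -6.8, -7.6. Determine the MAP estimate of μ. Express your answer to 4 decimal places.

n = 4; x̄ = ((-0.3) + (-2.1) + (-6.8) + (-7.6))/4 = -16.8/4 = -4.2.
For a Normal prior and Normal likelihood with known variance, the posterior is Normal; its mode equals its mean, the precision-weighted average.
Prior precision 1/σ₀² = 1/9; data precision n/σ² = 4/5 = 0.8.
μ̂ = ((1/9)·(-3) + 0.8·(-4.2)) / (1/9 + 0.8) = (-277/75)/(41/45) = -831/205 ≈ -4.0537.

μ̂_MAP = -4.0537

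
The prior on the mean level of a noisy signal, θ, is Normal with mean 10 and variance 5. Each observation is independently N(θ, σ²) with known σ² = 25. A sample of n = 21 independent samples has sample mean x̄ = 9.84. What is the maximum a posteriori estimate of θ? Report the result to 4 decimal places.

n = 21, x̄ = 9.84.
For a Normal prior and Normal likelihood with known variance, the posterior is Normal; its mode equals its mean, the precision-weighted average.
Prior precision 1/σ₀² = 1/5 = 0.2; data precision n/σ² = 21/25 = 0.84.
θ̂ = (0.2·10 + 0.84·9.84) / (0.2 + 0.84) = 10.2656/1.04 = 3208/325 ≈ 9.8708.

θ̂_MAP = 9.8708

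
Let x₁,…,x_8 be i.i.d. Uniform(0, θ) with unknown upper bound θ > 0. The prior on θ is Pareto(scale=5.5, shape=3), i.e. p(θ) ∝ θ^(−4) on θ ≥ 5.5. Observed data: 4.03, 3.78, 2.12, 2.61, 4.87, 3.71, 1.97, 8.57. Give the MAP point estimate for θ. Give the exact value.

The Uniform(0, θ) likelihood is θ^(−n) for θ ≥ max(xᵢ), zero otherwise. Here max(xᵢ) = 8.57.
Posterior ∝ θ^(−4) · θ^(−8) = θ^(−12) on θ ≥ max(5.5, 8.57) = 8.57.
This density is strictly decreasing in θ, so the posterior mode lies at the lower boundary of the support.

θ̂_MAP = 8.57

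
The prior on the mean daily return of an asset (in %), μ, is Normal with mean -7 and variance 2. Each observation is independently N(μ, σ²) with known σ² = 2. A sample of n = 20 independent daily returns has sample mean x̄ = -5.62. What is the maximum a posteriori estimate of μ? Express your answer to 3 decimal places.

n = 20, x̄ = -5.62.
For a Normal prior and Normal likelihood with known variance, the posterior is Normal; its mode equals its mean, the precision-weighted average.
Prior precision 1/σ₀² = 1/2 = 0.5; data precision n/σ² = 20/2 = 10.
μ̂ = (0.5·(-7) + 10·(-5.62)) / (0.5 + 10) = (-59.7)/10.5 = -199/35 ≈ -5.686.

μ̂_MAP = -5.686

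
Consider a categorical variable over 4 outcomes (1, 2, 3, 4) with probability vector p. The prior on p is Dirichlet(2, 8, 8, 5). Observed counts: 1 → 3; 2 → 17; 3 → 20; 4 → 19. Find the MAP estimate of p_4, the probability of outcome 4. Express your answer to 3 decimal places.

The posterior is Dirichlet(αᵢ + nᵢ) = Dirichlet(5, 25, 28, 24).
For a Dirichlet(a₁,…,a_K) with all aᵢ > 1, the mode has j-th component (aⱼ − 1)/(Σaᵢ − K).
Here Σaᵢ = 82 and K = 4, so p_4 = (24 − 1)/(82 − 4) = 23/78 ≈ 0.295.

MAP estimate: 0.295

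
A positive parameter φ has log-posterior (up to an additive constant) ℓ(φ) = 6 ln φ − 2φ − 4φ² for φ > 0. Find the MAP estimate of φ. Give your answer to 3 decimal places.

ℓ'(φ) = 6/φ − 2 − 8φ. Setting this to zero and multiplying by φ: 8φ² + 2φ − 6 = 0.
φ = (−2 + √(2² + 4·8·6)) / (2·8) = (−2 + √196) / 16 = (−2 + 14)/16 = 3/4.
ℓ''(φ) = −6/φ² − 8 < 0, confirming a maximum.

φ̂_MAP = 0.750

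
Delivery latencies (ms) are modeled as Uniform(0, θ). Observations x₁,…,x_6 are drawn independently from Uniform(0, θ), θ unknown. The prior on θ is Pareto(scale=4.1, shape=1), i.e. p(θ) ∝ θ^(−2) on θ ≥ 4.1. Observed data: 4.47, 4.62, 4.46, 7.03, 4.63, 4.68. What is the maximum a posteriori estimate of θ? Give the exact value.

θ̂_MAP = 7.03

The Uniform(0, θ) likelihood is θ^(−n) for θ ≥ max(xᵢ), zero otherwise. Here max(xᵢ) = 7.03.
Posterior ∝ θ^(−2) · θ^(−6) = θ^(−8) on θ ≥ max(4.1, 7.03) = 7.03.
This density is strictly decreasing in θ, so the posterior mode lies at the lower boundary of the support.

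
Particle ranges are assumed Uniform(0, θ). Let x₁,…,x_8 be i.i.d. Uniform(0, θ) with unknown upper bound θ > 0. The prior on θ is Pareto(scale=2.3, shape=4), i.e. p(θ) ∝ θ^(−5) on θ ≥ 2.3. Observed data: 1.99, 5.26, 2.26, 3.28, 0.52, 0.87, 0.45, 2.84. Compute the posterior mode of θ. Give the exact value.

θ̂_MAP = 5.26

The Uniform(0, θ) likelihood is θ^(−n) for θ ≥ max(xᵢ), zero otherwise. Here max(xᵢ) = 5.26.
Posterior ∝ θ^(−5) · θ^(−8) = θ^(−13) on θ ≥ max(2.3, 5.26) = 5.26.
This density is strictly decreasing in θ, so the posterior mode lies at the lower boundary of the support.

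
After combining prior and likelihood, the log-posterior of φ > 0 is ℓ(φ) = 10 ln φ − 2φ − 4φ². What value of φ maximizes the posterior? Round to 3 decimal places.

φ̂_MAP = 1.000

ℓ'(φ) = 10/φ − 2 − 8φ. Setting this to zero and multiplying by φ: 8φ² + 2φ − 10 = 0.
φ = (−2 + √(2² + 4·8·10)) / (2·8) = (−2 + √324) / 16 = (−2 + 18)/16 = 1.
ℓ''(φ) = −10/φ² − 8 < 0, confirming a maximum.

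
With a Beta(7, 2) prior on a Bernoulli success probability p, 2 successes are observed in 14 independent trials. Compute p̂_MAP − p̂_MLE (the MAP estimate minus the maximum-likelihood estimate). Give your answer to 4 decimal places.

Posterior is Beta(9, 14); MAP = (9−1)/(23−2) = 8/21 ≈ 0.38095.
MLE ignores the prior: p̂_MLE = k/n = 2/14 ≈ 0.14286.
Difference = 8/21 − 2/14 = 5/21 ≈ 0.2381.

MAP − MLE = 0.2381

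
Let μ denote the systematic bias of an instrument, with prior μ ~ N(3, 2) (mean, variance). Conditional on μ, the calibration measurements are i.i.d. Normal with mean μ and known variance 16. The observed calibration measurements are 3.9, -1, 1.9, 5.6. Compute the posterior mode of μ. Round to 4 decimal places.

n = 4; x̄ = (3.9 + (-1) + 1.9 + 5.6)/4 = 10.4/4 = 2.6.
For a Normal prior and Normal likelihood with known variance, the posterior is Normal; its mode equals its mean, the precision-weighted average.
Prior precision 1/σ₀² = 1/2 = 0.5; data precision n/σ² = 4/16 = 0.25.
μ̂ = (0.5·3 + 0.25·2.6) / (0.5 + 0.25) = 2.15/0.75 = 43/15 ≈ 2.8667.

μ̂_MAP = 2.8667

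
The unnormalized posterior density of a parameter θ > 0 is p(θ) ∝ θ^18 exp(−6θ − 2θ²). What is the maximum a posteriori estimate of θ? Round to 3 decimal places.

θ̂_MAP = 1.500

ℓ'(θ) = 18/θ − 6 − 4θ. Setting this to zero and multiplying by θ: 4θ² + 6θ − 18 = 0.
θ = (−6 + √(6² + 4·4·18)) / (2·4) = (−6 + √324) / 8 = (−6 + 18)/8 = 3/2.
ℓ''(θ) = −18/θ² − 4 < 0, confirming a maximum.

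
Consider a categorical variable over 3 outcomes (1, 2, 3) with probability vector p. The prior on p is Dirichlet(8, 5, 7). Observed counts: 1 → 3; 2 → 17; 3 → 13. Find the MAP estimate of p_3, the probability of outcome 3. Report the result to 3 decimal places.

The posterior is Dirichlet(αᵢ + nᵢ) = Dirichlet(11, 22, 20).
For a Dirichlet(a₁,…,a_K) with all aᵢ > 1, the mode has j-th component (aⱼ − 1)/(Σaᵢ − K).
Here Σaᵢ = 53 and K = 3, so p_3 = (20 − 1)/(53 − 3) = 19/50 ≈ 0.380.

MAP estimate: 0.380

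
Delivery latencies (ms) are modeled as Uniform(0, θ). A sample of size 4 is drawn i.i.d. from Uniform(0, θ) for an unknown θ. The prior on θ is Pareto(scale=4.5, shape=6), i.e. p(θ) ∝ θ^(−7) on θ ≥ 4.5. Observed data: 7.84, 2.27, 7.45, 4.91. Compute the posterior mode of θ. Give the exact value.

The Uniform(0, θ) likelihood is θ^(−n) for θ ≥ max(xᵢ), zero otherwise. Here max(xᵢ) = 7.84.
Posterior ∝ θ^(−7) · θ^(−4) = θ^(−11) on θ ≥ max(4.5, 7.84) = 7.84.
This density is strictly decreasing in θ, so the posterior mode lies at the lower boundary of the support.

θ̂_MAP = 7.84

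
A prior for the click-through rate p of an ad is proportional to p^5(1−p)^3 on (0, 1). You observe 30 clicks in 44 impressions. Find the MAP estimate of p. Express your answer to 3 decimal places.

p̂_MAP = 0.673

The prior density ∝ p^5(1−p)^3 is the kernel of Beta(6, 4).
Data: 30 successes in 44 trials. The binomial likelihood contributes p^30(1−p)^14, so the posterior is Beta(6+30, 4+14) = Beta(36, 18).
For Beta(a, b) with a, b > 1 the mode is (a−1)/(a+b−2) = 35/52 ≈ 0.673.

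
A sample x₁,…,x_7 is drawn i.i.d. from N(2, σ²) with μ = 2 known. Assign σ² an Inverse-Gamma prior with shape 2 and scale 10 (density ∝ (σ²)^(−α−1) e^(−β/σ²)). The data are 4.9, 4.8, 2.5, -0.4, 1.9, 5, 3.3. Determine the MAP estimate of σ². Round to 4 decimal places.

σ̂²_MAP = 4.0738

Sum of squared deviations about the known mean: SS = (4.9−2)² + (4.8−2)² + (2.5−2)² + (-0.4−2)² + (1.9−2)² + (5−2)² + (3.3−2)² = 32.96.
The Normal likelihood contributes (σ²)^(−n/2) exp(−SS/(2σ²)), so the posterior is Inverse-Gamma(α + n/2, β + SS/2) = Inverse-Gamma(5.5, 26.48).
The mode of Inverse-Gamma(a, b) is b/(a+1) = 26.48/6.5 ≈ 4.0738.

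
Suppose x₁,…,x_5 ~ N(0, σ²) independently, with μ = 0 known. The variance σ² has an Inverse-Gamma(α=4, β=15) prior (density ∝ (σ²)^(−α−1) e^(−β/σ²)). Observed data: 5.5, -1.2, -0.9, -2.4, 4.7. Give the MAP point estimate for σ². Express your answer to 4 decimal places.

σ̂²_MAP = 6.0233

Sum of squared deviations about the known mean: SS = (5.5−0)² + (-1.2−0)² + (-0.9−0)² + (-2.4−0)² + (4.7−0)² = 60.35.
The Normal likelihood contributes (σ²)^(−n/2) exp(−SS/(2σ²)), so the posterior is Inverse-Gamma(α + n/2, β + SS/2) = Inverse-Gamma(6.5, 45.175).
The mode of Inverse-Gamma(a, b) is b/(a+1) = 45.175/7.5 ≈ 6.0233.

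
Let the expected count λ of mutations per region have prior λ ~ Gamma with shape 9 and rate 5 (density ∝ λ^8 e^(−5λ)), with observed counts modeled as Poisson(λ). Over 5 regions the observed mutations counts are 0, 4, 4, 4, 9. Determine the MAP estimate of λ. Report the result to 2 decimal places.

Σxᵢ = 0+4+4+4+9 = 21, with n = 5.
Posterior ∝ λ^8e^(−5λ) · λ^21e^(−5λ) = λ^29e^(−10λ), i.e. Gamma(shape=30, rate=10).
The mode of a Gamma(a, b) with a ≥ 1 (shape–rate) is (a−1)/b = 29/10 ≈ 2.90.

λ̂_MAP = 2.90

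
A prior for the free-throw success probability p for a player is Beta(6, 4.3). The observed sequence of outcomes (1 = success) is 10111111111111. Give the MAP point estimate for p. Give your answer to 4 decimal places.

p̂_MAP = 0.8072

Prior: Beta(6, 4.3).
Data: 13 successes in 14 trials (from the sequence). The binomial likelihood contributes p^13(1−p)^1, so the posterior is Beta(6+13, 4.3+1) = Beta(19, 5.3).
For Beta(a, b) with a, b > 1 the mode is (a−1)/(a+b−2) = 18/22.3 ≈ 0.8072.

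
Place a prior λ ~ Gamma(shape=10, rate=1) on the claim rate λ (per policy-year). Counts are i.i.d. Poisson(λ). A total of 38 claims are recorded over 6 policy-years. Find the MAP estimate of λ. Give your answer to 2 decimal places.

Σxᵢ = 38, n = 6.
Posterior ∝ λ^9e^(−1λ) · λ^38e^(−6λ) = λ^47e^(−7λ), i.e. Gamma(shape=48, rate=7).
The mode of a Gamma(a, b) with a ≥ 1 (shape–rate) is (a−1)/b = 47/7 ≈ 6.71.

λ̂_MAP = 6.71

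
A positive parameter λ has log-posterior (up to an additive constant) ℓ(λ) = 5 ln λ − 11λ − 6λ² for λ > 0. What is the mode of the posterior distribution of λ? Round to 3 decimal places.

λ̂_MAP = 0.333

ℓ'(λ) = 5/λ − 11 − 12λ. Setting this to zero and multiplying by λ: 12λ² + 11λ − 5 = 0.
λ = (−11 + √(11² + 4·12·5)) / (2·12) = (−11 + √361) / 24 = (−11 + 19)/24 = 1/3.
ℓ''(λ) = −5/λ² − 12 < 0, confirming a maximum.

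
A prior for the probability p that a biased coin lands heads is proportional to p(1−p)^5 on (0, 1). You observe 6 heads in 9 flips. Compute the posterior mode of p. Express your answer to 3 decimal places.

The prior density ∝ p(1−p)^5 is the kernel of Beta(2, 6).
Data: 6 successes in 9 trials. The binomial likelihood contributes p^6(1−p)^3, so the posterior is Beta(2+6, 6+3) = Beta(8, 9).
For Beta(a, b) with a, b > 1 the mode is (a−1)/(a+b−2) = 7/15 ≈ 0.467.

p̂_MAP = 0.467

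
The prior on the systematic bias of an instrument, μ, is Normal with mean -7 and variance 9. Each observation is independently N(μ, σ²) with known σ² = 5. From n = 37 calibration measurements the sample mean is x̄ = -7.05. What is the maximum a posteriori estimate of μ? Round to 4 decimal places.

n = 37, x̄ = -7.05.
For a Normal prior and Normal likelihood with known variance, the posterior is Normal; its mode equals its mean, the precision-weighted average.
Prior precision 1/σ₀² = 1/9; data precision n/σ² = 37/5 = 7.4.
μ̂ = ((1/9)·(-7) + 7.4·(-7.05)) / (1/9 + 7.4) = (-47653/900)/(338/45) = -47653/6760 ≈ -7.0493.

μ̂_MAP = -7.0493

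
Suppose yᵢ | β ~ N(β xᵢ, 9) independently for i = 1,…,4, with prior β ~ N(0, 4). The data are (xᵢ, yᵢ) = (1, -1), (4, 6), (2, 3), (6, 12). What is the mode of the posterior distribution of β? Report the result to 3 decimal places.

log p(β | y) = −Σ(yᵢ − βxᵢ)²/(2·9) − β²/(2·4) + const.
Setting the derivative to zero: Σxᵢ(yᵢ − βxᵢ)/9 − β/4 = 0, so β = Σxᵢyᵢ / (Σxᵢ² + σ²/τ²).
Σxᵢyᵢ = 1·(-1) + 4·6 + 2·3 + 6·12 = 101; Σxᵢ² = 57; σ²/τ² = 2.25.
β̂_MAP = 101 / (57 + 2.25) = 101/59.25 ≈ 1.705.

β̂_MAP = 1.705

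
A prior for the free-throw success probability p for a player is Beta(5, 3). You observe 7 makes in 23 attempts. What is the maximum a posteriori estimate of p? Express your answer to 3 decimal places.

Prior: Beta(5, 3).
Data: 7 successes in 23 trials. The binomial likelihood contributes p^7(1−p)^16, so the posterior is Beta(5+7, 3+16) = Beta(12, 19).
For Beta(a, b) with a, b > 1 the mode is (a−1)/(a+b−2) = 11/29 ≈ 0.379.

p̂_MAP = 0.379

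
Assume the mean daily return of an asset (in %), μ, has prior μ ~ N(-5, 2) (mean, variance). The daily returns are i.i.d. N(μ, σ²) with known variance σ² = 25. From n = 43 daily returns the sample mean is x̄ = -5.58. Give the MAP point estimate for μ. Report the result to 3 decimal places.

n = 43, x̄ = -5.58.
For a Normal prior and Normal likelihood with known variance, the posterior is Normal; its mode equals its mean, the precision-weighted average.
Prior precision 1/σ₀² = 1/2 = 0.5; data precision n/σ² = 43/25 = 1.72.
μ̂ = (0.5·(-5) + 1.72·(-5.58)) / (0.5 + 1.72) = (-12.0976)/2.22 = -15122/2775 ≈ -5.449.

μ̂_MAP = -5.449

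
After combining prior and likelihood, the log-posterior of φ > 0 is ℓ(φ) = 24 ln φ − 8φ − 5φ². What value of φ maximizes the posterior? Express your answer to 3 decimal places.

ℓ'(φ) = 24/φ − 8 − 10φ. Setting this to zero and multiplying by φ: 10φ² + 8φ − 24 = 0.
φ = (−8 + √(8² + 4·10·24)) / (2·10) = (−8 + √1024) / 20 = (−8 + 32)/20 = 6/5.
ℓ''(φ) = −24/φ² − 10 < 0, confirming a maximum.

φ̂_MAP = 1.200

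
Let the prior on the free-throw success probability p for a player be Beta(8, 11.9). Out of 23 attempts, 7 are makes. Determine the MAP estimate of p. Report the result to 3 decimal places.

Prior: Beta(8, 11.9).
Data: 7 successes in 23 trials. The binomial likelihood contributes p^7(1−p)^16, so the posterior is Beta(8+7, 11.9+16) = Beta(15, 27.9).
For Beta(a, b) with a, b > 1 the mode is (a−1)/(a+b−2) = 14/40.9 ≈ 0.342.

p̂_MAP = 0.342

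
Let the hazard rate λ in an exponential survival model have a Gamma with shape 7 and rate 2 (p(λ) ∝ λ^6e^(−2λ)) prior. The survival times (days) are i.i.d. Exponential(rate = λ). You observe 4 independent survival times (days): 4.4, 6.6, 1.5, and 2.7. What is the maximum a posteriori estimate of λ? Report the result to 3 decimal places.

The Exponential(rate=λ) likelihood is ∝ λ^n e^(−λΣtᵢ). Here n = 4 and Σtᵢ = 4.4 + 6.6 + 1.5 + 2.7 = 15.2.
Posterior ∝ λ^6e^(−2λ) · λ^4e^(−15.2λ) = λ^10e^(−17.2λ), i.e. Gamma(11, 17.2).
Mode = (a−1)/b = 10/17.2 ≈ 0.581.

λ̂_MAP = 0.581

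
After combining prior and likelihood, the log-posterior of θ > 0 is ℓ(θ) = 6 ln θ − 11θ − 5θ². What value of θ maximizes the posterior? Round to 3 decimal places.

ℓ'(θ) = 6/θ − 11 − 10θ. Setting this to zero and multiplying by θ: 10θ² + 11θ − 6 = 0.
θ = (−11 + √(11² + 4·10·6)) / (2·10) = (−11 + √361) / 20 = (−11 + 19)/20 = 2/5.
ℓ''(θ) = −6/θ² − 10 < 0, confirming a maximum.

θ̂_MAP = 0.400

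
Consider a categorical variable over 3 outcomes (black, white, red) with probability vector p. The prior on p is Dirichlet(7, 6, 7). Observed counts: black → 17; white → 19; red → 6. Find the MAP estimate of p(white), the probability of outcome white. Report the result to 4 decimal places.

The posterior is Dirichlet(αᵢ + nᵢ) = Dirichlet(24, 25, 13).
For a Dirichlet(a₁,…,a_K) with all aᵢ > 1, the mode has j-th component (aⱼ − 1)/(Σaᵢ − K).
Here Σaᵢ = 62 and K = 3, so p(white) = (25 − 1)/(62 − 3) = 24/59 ≈ 0.4068.

MAP estimate of p(white) = 0.4068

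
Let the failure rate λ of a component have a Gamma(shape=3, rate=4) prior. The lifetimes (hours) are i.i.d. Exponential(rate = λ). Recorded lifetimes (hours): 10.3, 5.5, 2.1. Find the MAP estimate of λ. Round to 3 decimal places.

λ̂_MAP = 0.228

The Exponential(rate=λ) likelihood is ∝ λ^n e^(−λΣtᵢ). Here n = 3 and Σtᵢ = 10.3 + 5.5 + 2.1 = 17.9.
Posterior ∝ λ^2e^(−4λ) · λ^3e^(−17.9λ) = λ^5e^(−21.9λ), i.e. Gamma(6, 21.9).
Mode = (a−1)/b = 5/21.9 ≈ 0.228.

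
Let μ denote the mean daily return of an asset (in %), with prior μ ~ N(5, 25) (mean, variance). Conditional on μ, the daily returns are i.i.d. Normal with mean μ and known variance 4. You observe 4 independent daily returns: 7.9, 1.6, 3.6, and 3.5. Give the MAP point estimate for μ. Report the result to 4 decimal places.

n = 4; x̄ = (7.9 + 1.6 + 3.6 + 3.5)/4 = 16.6/4 = 4.15.
For a Normal prior and Normal likelihood with known variance, the posterior is Normal; its mode equals its mean, the precision-weighted average.
Prior precision 1/σ₀² = 1/25 = 0.04; data precision n/σ² = 4/4 = 1.
μ̂ = (0.04·5 + 1·4.15) / (0.04 + 1) = 4.35/1.04 = 435/104 ≈ 4.1827.

μ̂_MAP = 4.1827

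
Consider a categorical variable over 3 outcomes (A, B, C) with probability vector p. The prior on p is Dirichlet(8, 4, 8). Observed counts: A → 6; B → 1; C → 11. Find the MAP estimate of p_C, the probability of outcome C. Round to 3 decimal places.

The posterior is Dirichlet(αᵢ + nᵢ) = Dirichlet(14, 5, 19).
For a Dirichlet(a₁,…,a_K) with all aᵢ > 1, the mode has j-th component (aⱼ − 1)/(Σaᵢ − K).
Here Σaᵢ = 38 and K = 3, so p_C = (19 − 1)/(38 − 3) = 18/35 ≈ 0.514.

MAP estimate of p_C = 0.514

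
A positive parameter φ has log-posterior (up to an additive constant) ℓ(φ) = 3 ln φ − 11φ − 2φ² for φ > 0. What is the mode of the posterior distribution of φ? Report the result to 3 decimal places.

φ̂_MAP = 0.250

ℓ'(φ) = 3/φ − 11 − 4φ. Setting this to zero and multiplying by φ: 4φ² + 11φ − 3 = 0.
φ = (−11 + √(11² + 4·4·3)) / (2·4) = (−11 + √169) / 8 = (−11 + 13)/8 = 1/4.
ℓ''(φ) = −3/φ² − 4 < 0, confirming a maximum.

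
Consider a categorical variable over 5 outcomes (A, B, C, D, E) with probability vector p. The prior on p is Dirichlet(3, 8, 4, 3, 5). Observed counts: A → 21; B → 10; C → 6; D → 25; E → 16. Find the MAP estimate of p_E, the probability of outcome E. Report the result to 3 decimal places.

The posterior is Dirichlet(αᵢ + nᵢ) = Dirichlet(24, 18, 10, 28, 21).
For a Dirichlet(a₁,…,a_K) with all aᵢ > 1, the mode has j-th component (aⱼ − 1)/(Σaᵢ − K).
Here Σaᵢ = 101 and K = 5, so p_E = (21 − 1)/(101 − 5) = 20/96 ≈ 0.208.

MAP estimate of p_E = 0.208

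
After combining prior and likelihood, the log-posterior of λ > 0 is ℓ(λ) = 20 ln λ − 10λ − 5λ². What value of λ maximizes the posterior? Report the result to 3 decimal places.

ℓ'(λ) = 20/λ − 10 − 10λ. Setting this to zero and multiplying by λ: 10λ² + 10λ − 20 = 0.
λ = (−10 + √(10² + 4·10·20)) / (2·10) = (−10 + √900) / 20 = (−10 + 30)/20 = 1.
ℓ''(λ) = −20/λ² − 10 < 0, confirming a maximum.

λ̂_MAP = 1.000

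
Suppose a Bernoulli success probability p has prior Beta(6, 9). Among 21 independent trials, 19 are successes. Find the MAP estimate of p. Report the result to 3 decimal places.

p̂_MAP = 0.706

Prior: Beta(6, 9).
Data: 19 successes in 21 trials. The binomial likelihood contributes p^19(1−p)^2, so the posterior is Beta(6+19, 9+2) = Beta(25, 11).
For Beta(a, b) with a, b > 1 the mode is (a−1)/(a+b−2) = 24/34 ≈ 0.706.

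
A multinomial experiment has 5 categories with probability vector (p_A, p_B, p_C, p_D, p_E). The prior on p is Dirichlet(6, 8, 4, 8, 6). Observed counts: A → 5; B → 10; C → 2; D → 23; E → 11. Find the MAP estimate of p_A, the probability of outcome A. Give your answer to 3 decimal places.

The posterior is Dirichlet(αᵢ + nᵢ) = Dirichlet(11, 18, 6, 31, 17).
For a Dirichlet(a₁,…,a_K) with all aᵢ > 1, the mode has j-th component (aⱼ − 1)/(Σaᵢ − K).
Here Σaᵢ = 83 and K = 5, so p_A = (11 − 1)/(83 − 5) = 10/78 ≈ 0.128.

MAP estimate of p_A = 0.128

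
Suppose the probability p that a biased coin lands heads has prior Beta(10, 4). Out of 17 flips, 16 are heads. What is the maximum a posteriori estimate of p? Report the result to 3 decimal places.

p̂_MAP = 0.862

Prior: Beta(10, 4).
Data: 16 successes in 17 trials. The binomial likelihood contributes p^16(1−p)^1, so the posterior is Beta(10+16, 4+1) = Beta(26, 5).
For Beta(a, b) with a, b > 1 the mode is (a−1)/(a+b−2) = 25/29 ≈ 0.862.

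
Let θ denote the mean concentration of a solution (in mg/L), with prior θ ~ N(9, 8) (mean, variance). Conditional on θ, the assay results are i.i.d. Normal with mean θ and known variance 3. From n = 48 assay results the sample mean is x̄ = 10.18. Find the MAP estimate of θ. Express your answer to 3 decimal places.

n = 48, x̄ = 10.18.
For a Normal prior and Normal likelihood with known variance, the posterior is Normal; its mode equals its mean, the precision-weighted average.
Prior precision 1/σ₀² = 1/8 = 0.125; data precision n/σ² = 48/3 = 16.
θ̂ = (0.125·9 + 16·10.18) / (0.125 + 16) = 164.005/16.125 = 32801/3225 ≈ 10.171.

θ̂_MAP = 10.171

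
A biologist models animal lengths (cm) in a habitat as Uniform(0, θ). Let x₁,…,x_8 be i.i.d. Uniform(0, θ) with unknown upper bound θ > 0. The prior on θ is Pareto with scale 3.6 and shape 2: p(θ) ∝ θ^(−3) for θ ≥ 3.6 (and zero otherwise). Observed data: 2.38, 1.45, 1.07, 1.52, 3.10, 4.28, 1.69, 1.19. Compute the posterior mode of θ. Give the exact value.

The Uniform(0, θ) likelihood is θ^(−n) for θ ≥ max(xᵢ), zero otherwise. Here max(xᵢ) = 4.28.
Posterior ∝ θ^(−3) · θ^(−8) = θ^(−11) on θ ≥ max(3.6, 4.28) = 4.28.
This density is strictly decreasing in θ, so the posterior mode lies at the lower boundary of the support.

θ̂_MAP = 4.28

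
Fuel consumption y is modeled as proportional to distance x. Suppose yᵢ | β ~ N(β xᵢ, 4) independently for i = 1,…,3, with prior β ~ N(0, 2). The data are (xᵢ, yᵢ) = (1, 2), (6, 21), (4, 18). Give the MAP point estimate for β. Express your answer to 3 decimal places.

log p(β | y) = −Σ(yᵢ − βxᵢ)²/(2·4) − β²/(2·2) + const.
Setting the derivative to zero: Σxᵢ(yᵢ − βxᵢ)/4 − β/2 = 0, so β = Σxᵢyᵢ / (Σxᵢ² + σ²/τ²).
Σxᵢyᵢ = 1·2 + 6·21 + 4·18 = 200; Σxᵢ² = 53; σ²/τ² = 2.
β̂_MAP = 200 / (53 + 2) = 200/55 ≈ 3.636.

β̂_MAP = 3.636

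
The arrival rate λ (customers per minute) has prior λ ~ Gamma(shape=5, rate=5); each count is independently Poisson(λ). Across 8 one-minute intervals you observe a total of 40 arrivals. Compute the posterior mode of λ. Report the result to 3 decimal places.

λ̂_MAP = 3.385

Σxᵢ = 40, n = 8.
Posterior ∝ λ^4e^(−5λ) · λ^40e^(−8λ) = λ^44e^(−13λ), i.e. Gamma(shape=45, rate=13).
The mode of a Gamma(a, b) with a ≥ 1 (shape–rate) is (a−1)/b = 44/13 ≈ 3.385.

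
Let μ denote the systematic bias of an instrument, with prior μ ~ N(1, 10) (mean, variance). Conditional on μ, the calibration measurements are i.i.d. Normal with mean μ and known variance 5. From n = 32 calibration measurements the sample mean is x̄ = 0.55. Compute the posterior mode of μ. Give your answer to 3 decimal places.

n = 32, x̄ = 0.55.
For a Normal prior and Normal likelihood with known variance, the posterior is Normal; its mode equals its mean, the precision-weighted average.
Prior precision 1/σ₀² = 1/10 = 0.1; data precision n/σ² = 32/5 = 6.4.
μ̂ = (0.1·1 + 6.4·0.55) / (0.1 + 6.4) = 3.62/6.5 = 181/325 ≈ 0.557.

μ̂_MAP = 0.557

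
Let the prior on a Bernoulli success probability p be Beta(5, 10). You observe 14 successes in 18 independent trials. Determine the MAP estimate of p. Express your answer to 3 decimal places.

Prior: Beta(5, 10).
Data: 14 successes in 18 trials. The binomial likelihood contributes p^14(1−p)^4, so the posterior is Beta(5+14, 10+4) = Beta(19, 14).
For Beta(a, b) with a, b > 1 the mode is (a−1)/(a+b−2) = 18/31 ≈ 0.581.

p̂_MAP = 0.581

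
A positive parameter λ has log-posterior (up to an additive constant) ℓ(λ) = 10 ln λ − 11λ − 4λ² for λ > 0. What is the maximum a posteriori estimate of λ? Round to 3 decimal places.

λ̂_MAP = 0.625

ℓ'(λ) = 10/λ − 11 − 8λ. Setting this to zero and multiplying by λ: 8λ² + 11λ − 10 = 0.
λ = (−11 + √(11² + 4·8·10)) / (2·8) = (−11 + √441) / 16 = (−11 + 21)/16 = 5/8.
ℓ''(λ) = −10/λ² − 8 < 0, confirming a maximum.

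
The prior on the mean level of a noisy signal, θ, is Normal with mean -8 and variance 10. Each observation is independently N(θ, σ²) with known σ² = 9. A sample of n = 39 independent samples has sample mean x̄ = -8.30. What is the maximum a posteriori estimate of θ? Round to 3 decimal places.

n = 39, x̄ = -8.30.
For a Normal prior and Normal likelihood with known variance, the posterior is Normal; its mode equals its mean, the precision-weighted average.
Prior precision 1/σ₀² = 1/10 = 0.1; data precision n/σ² = 39/9 = 13/3.
θ̂ = (0.1·(-8) + (13/3)·(-8.3)) / (0.1 + 13/3) = (-1103/30)/(133/30) = -1103/133 ≈ -8.293.

θ̂_MAP = -8.293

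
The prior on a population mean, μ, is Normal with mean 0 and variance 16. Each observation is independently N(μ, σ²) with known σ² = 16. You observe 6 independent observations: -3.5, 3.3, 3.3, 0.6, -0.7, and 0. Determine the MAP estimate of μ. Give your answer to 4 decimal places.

μ̂_MAP = 0.4286

n = 6; x̄ = ((-3.5) + 3.3 + 3.3 + 0.6 + (-0.7) + 0)/6 = 3/6 = 0.5.
For a Normal prior and Normal likelihood with known variance, the posterior is Normal; its mode equals its mean, the precision-weighted average.
Prior precision 1/σ₀² = 1/16 = 0.0625; data precision n/σ² = 6/16 = 0.375.
μ̂ = (0.0625·0 + 0.375·0.5) / (0.0625 + 0.375) = 0.1875/0.4375 = 3/7 ≈ 0.4286.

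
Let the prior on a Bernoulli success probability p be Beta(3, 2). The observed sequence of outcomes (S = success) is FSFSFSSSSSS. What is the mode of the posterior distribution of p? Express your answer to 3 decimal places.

Prior: Beta(3, 2).
Data: 8 successes in 11 trials (from the sequence). The binomial likelihood contributes p^8(1−p)^3, so the posterior is Beta(3+8, 2+3) = Beta(11, 5).
For Beta(a, b) with a, b > 1 the mode is (a−1)/(a+b−2) = 10/14 ≈ 0.714.

p̂_MAP = 0.714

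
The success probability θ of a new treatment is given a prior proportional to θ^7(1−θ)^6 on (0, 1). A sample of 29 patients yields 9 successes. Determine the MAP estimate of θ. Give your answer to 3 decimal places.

θ̂_MAP = 0.381

The prior density ∝ θ^7(1−θ)^6 is the kernel of Beta(8, 7).
Data: 9 successes in 29 trials. The binomial likelihood contributes θ^9(1−θ)^20, so the posterior is Beta(8+9, 7+20) = Beta(17, 27).
For Beta(a, b) with a, b > 1 the mode is (a−1)/(a+b−2) = 16/42 ≈ 0.381.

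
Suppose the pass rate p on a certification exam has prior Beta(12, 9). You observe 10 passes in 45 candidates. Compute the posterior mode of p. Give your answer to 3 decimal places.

Prior: Beta(12, 9).
Data: 10 successes in 45 trials. The binomial likelihood contributes p^10(1−p)^35, so the posterior is Beta(12+10, 9+35) = Beta(22, 44).
For Beta(a, b) with a, b > 1 the mode is (a−1)/(a+b−2) = 21/64 ≈ 0.328.

p̂_MAP = 0.328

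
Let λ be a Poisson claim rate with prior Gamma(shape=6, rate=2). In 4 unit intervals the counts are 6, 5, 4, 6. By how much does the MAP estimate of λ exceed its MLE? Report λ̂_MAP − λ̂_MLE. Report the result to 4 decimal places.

Σxᵢ = 21. Posterior is Gamma(27, 6); MAP = (27−1)/6 = 26/6 ≈ 4.33333.
MLE = x̄ = 21/4 ≈ 5.25000.
Difference = 26/6 − 21/4 = -11/12 ≈ -0.9167.

MAP − MLE = -0.9167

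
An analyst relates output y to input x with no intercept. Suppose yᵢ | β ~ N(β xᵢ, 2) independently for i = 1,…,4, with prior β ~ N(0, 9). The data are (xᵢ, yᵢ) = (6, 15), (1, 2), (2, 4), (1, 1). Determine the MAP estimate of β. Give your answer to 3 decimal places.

β̂_MAP = 2.392

log p(β | y) = −Σ(yᵢ − βxᵢ)²/(2·2) − β²/(2·9) + const.
Setting the derivative to zero: Σxᵢ(yᵢ − βxᵢ)/2 − β/9 = 0, so β = Σxᵢyᵢ / (Σxᵢ² + σ²/τ²).
Σxᵢyᵢ = 6·15 + 1·2 + 2·4 + 1·1 = 101; Σxᵢ² = 42; σ²/τ² = 2/9.
β̂_MAP = 101 / (42 + 2/9) = 101/(380/9) = 909/380 ≈ 2.392.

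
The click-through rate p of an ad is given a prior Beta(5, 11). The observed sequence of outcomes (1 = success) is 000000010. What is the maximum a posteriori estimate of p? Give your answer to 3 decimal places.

Prior: Beta(5, 11).
Data: 1 success in 9 trials (from the sequence). The binomial likelihood contributes p(1−p)^8, so the posterior is Beta(5+1, 11+8) = Beta(6, 19).
For Beta(a, b) with a, b > 1 the mode is (a−1)/(a+b−2) = 5/23 ≈ 0.217.

p̂_MAP = 0.217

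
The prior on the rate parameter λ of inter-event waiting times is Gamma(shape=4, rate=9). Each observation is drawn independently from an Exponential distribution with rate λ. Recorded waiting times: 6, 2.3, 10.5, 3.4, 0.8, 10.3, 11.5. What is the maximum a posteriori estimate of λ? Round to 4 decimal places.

The Exponential(rate=λ) likelihood is ∝ λ^n e^(−λΣtᵢ). Here n = 7 and Σtᵢ = 6 + 2.3 + 10.5 + 3.4 + 0.8 + 10.3 + 11.5 = 44.8.
Posterior ∝ λ^3e^(−9λ) · λ^7e^(−44.8λ) = λ^10e^(−53.8λ), i.e. Gamma(11, 53.8).
Mode = (a−1)/b = 10/53.8 ≈ 0.1859.

λ̂_MAP = 0.1859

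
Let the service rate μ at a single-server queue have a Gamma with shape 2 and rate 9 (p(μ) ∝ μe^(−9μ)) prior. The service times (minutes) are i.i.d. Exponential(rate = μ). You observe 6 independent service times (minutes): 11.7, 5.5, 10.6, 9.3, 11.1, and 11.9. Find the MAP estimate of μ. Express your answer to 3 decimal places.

μ̂_MAP = 0.101

The Exponential(rate=μ) likelihood is ∝ μ^n e^(−μΣtᵢ). Here n = 6 and Σtᵢ = 11.7 + 5.5 + 10.6 + 9.3 + 11.1 + 11.9 = 60.1.
Posterior ∝ μe^(−9μ) · μ^6e^(−60.1μ) = μ^7e^(−69.1μ), i.e. Gamma(8, 69.1).
Mode = (a−1)/b = 7/69.1 ≈ 0.101.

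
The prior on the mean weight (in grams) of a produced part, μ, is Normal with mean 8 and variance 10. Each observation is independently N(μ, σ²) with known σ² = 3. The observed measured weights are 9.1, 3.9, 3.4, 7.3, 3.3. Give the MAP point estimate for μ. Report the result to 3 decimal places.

μ̂_MAP = 5.547

n = 5; x̄ = (9.1 + 3.9 + 3.4 + 7.3 + 3.3)/5 = 27/5 = 5.4.
For a Normal prior and Normal likelihood with known variance, the posterior is Normal; its mode equals its mean, the precision-weighted average.
Prior precision 1/σ₀² = 1/10 = 0.1; data precision n/σ² = 5/3.
μ̂ = (0.1·8 + (5/3)·5.4) / (0.1 + 5/3) = 9.8/(53/30) = 294/53 ≈ 5.547.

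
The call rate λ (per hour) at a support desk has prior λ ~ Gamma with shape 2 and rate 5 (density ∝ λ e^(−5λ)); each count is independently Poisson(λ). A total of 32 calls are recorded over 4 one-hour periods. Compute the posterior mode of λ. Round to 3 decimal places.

Σxᵢ = 32, n = 4.
Posterior ∝ λe^(−5λ) · λ^32e^(−4λ) = λ^33e^(−9λ), i.e. Gamma(shape=34, rate=9).
The mode of a Gamma(a, b) with a ≥ 1 (shape–rate) is (a−1)/b = 33/9 ≈ 3.667.

λ̂_MAP = 3.667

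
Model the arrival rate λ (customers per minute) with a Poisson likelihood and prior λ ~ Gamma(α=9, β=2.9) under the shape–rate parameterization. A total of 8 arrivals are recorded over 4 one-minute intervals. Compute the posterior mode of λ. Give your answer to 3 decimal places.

λ̂_MAP = 2.319

Σxᵢ = 8, n = 4.
Posterior ∝ λ^8e^(−2.9λ) · λ^8e^(−4λ) = λ^16e^(−6.9λ), i.e. Gamma(shape=17, rate=6.9).
The mode of a Gamma(a, b) with a ≥ 1 (shape–rate) is (a−1)/b = 16/6.9 ≈ 2.319.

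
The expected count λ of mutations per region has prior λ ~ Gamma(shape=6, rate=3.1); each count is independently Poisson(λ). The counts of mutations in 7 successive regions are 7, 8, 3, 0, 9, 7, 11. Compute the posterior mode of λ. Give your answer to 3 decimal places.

λ̂_MAP = 4.950

Σxᵢ = 7+8+3+0+9+7+11 = 45, with n = 7.
Posterior ∝ λ^5e^(−3.1λ) · λ^45e^(−7λ) = λ^50e^(−10.1λ), i.e. Gamma(shape=51, rate=10.1).
The mode of a Gamma(a, b) with a ≥ 1 (shape–rate) is (a−1)/b = 50/10.1 ≈ 4.950.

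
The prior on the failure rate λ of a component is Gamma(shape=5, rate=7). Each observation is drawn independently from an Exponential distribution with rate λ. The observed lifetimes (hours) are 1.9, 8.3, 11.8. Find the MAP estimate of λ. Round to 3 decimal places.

The Exponential(rate=λ) likelihood is ∝ λ^n e^(−λΣtᵢ). Here n = 3 and Σtᵢ = 1.9 + 8.3 + 11.8 = 22.
Posterior ∝ λ^4e^(−7λ) · λ^3e^(−22λ) = λ^7e^(−29λ), i.e. Gamma(8, 29).
Mode = (a−1)/b = 7/29 ≈ 0.241.

λ̂_MAP = 0.241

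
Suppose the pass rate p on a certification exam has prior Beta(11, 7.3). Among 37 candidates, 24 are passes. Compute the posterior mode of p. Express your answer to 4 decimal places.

p̂_MAP = 0.6379

Prior: Beta(11, 7.3).
Data: 24 successes in 37 trials. The binomial likelihood contributes p^24(1−p)^13, so the posterior is Beta(11+24, 7.3+13) = Beta(35, 20.3).
For Beta(a, b) with a, b > 1 the mode is (a−1)/(a+b−2) = 34/53.3 ≈ 0.6379.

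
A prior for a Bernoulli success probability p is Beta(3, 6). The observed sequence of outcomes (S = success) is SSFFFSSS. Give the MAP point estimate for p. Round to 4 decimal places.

Prior: Beta(3, 6).
Data: 5 successes in 8 trials (from the sequence). The binomial likelihood contributes p^5(1−p)^3, so the posterior is Beta(3+5, 6+3) = Beta(8, 9).
For Beta(a, b) with a, b > 1 the mode is (a−1)/(a+b−2) = 7/15 ≈ 0.4667.

p̂_MAP = 0.4667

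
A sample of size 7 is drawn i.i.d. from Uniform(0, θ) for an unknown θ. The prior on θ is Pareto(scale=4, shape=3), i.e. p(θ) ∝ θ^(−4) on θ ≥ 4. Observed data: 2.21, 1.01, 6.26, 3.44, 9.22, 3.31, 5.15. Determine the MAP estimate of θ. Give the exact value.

The Uniform(0, θ) likelihood is θ^(−n) for θ ≥ max(xᵢ), zero otherwise. Here max(xᵢ) = 9.22.
Posterior ∝ θ^(−4) · θ^(−7) = θ^(−11) on θ ≥ max(4, 9.22) = 9.22.
This density is strictly decreasing in θ, so the posterior mode lies at the lower boundary of the support.

θ̂_MAP = 9.22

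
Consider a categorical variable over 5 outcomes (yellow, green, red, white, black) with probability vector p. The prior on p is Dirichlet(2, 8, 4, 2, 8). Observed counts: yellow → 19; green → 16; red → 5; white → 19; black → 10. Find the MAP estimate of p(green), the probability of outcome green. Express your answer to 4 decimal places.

The posterior is Dirichlet(αᵢ + nᵢ) = Dirichlet(21, 24, 9, 21, 18).
For a Dirichlet(a₁,…,a_K) with all aᵢ > 1, the mode has j-th component (aⱼ − 1)/(Σaᵢ − K).
Here Σaᵢ = 93 and K = 5, so p(green) = (24 − 1)/(93 − 5) = 23/88 ≈ 0.2614.

MAP estimate of p(green) = 0.2614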